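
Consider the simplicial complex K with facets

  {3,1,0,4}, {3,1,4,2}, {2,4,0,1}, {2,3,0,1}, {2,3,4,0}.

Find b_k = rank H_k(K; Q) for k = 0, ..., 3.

b_0 = 1, b_1 = 0, b_2 = 0, b_3 = 1.

We work with the vertex ordering 0 < 1 < 2 < 3 < 4. The simplices of K, each written with vertices in increasing order, are:

  0-simplices (5): [0], [1], [2], [3], [4]
  1-simplices (10): [0,1], [0,2], [0,3], [0,4], [1,2], [1,3], [1,4], [2,3], [2,4], [3,4]
  2-simplices (10): [0,1,2], [0,1,3], [0,1,4], [0,2,3], [0,2,4], [0,3,4], [1,2,3], [1,2,4], [1,3,4], [2,3,4]
  3-simplices (5): [0,1,2,3], [0,1,2,4], [0,1,3,4], [0,2,3,4], [1,2,3,4]

Hence C_0 ≅ Z^5, C_1 ≅ Z^10, C_2 ≅ Z^10, C_3 ≅ Z^5.

Boundary ∂_1: C_1 → C_0 maps an edge to its endpoints' difference, ∂[p,q] = q − p. For instance
  ∂[1,3] = [3] − [1].
This gives a 5×10 integer matrix of rank 4; reducing to Smith normal form yields diagonal entries (1,1,1,1).

Boundary ∂_2: C_2 → C_1 maps a triangle to the signed sum of its edges. For instance
  ∂[0,2,4] = [2,4] − [0,4] + [0,2],
  ∂[0,2,3] = [2,3] − [0,3] + [0,2].
The 10×10 boundary matrix has rank 6 and Smith normal form diag(1,1,1,1,1,1).

∂_3: C_3 → C_2 sends each 3-simplex σ to the alternating sum Σ_i (−1)^i (σ with its i-th vertex removed). For instance
  ∂[0,2,3,4] = [2,3,4] − [0,3,4] + [0,2,4] − [0,2,3],
  ∂[0,1,3,4] = [1,3,4] − [0,3,4] + [0,1,4] − [0,1,3].
As a 10×5 matrix over Z this has rank 4, with invariant factors (1,1,1,1).

Now H_k = ker ∂_k / im ∂_{k+1}, so:

  H_0: rank C_0 − rank ∂_1 = 5 − 4 = 1, and the invariant factors of ∂_1 are all 1, so H_0 = Z.
  H_1: rank ker ∂_1 − rank ∂_2 = (10 − 4) − 6 = 0, and the invariant factors of ∂_2 are all 1, so H_1 = 0.
  H_2: rank ker ∂_2 − rank ∂_3 = (10 − 6) − 4 = 0, and the invariant factors of ∂_3 are all 1, so H_2 = 0.
  H_3: rank ker ∂_3 − rank ∂_4 = (5 − 4) − 0 = 1, and there is no ∂_4, so H_3 = Z.

Hence the Betti numbers are b_0 = 1, b_1 = 0, b_2 = 0, b_3 = 1.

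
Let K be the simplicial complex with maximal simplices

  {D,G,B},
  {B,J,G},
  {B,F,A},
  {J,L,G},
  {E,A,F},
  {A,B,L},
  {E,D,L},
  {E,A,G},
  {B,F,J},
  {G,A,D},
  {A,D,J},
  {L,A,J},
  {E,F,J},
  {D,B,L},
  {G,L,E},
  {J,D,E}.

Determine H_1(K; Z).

H_1 = Z^2.

Fix the vertex order A < B < D < E < F < G < J < L and write every simplex with vertices in increasing order. Then dim K = 2 and the simplices of K are:

  0-simplices (8): A, B, D, E, F, G, J, L
  1-simplices (24): AB, AD, AE, AF, AG, AJ, AL, BD, BF, BG, BJ, BL, DE, DG, DJ, DL, EF, EG, EJ, EL, FJ, GJ, GL, JL
  2-simplices (16): ABF, ABL, ADG, ADJ, AEF, AEG, AJL, BDG, BDL, BFJ, BGJ, DEJ, DEL, EFJ, EGL, GJL

so the chain groups are C_0 ≅ Z^8, C_1 ≅ Z^24, C_2 ≅ Z^16.

The boundary map ∂_1: C_1 → C_0 sends each edge [p,q] (with p < q) to q − p.
The 8×24 boundary matrix has rank 7 and Smith normal form diag(1,1,1,1,1,1,1).

Boundary ∂_2: C_2 → C_1 maps a triangle to the signed sum of its edges. For instance
  ∂EFJ = FJ − EJ + EF,
  ∂DEJ = EJ − DJ + DE.
The 24×16 boundary matrix has rank 15 and Smith normal form diag(1,1,1,1,1,1,1,1,1,1,1,1,1,1,1).

Now H_k = ker ∂_k / im ∂_{k+1}, so:

  H_1: rank ker ∂_1 − rank ∂_2 = (24 − 7) − 15 = 2, and the invariant factors of ∂_2 are all 1, so H_1 = Z^2.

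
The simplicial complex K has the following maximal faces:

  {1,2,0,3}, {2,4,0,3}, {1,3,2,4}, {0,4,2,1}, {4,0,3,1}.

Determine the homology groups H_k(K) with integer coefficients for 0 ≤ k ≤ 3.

H_0 = Z,  H_1 = 0,  H_2 = 0,  H_3 = Z.

K has 5 vertices, 10 edges, 10 triangles, 5 3-simplices.
rank ∂_0 = 0, rank ∂_1 = 4 ⇒ b_0 = 5 − 0 − 4 = 1; all invariant factors of ∂_1 are 1 so no torsion. So H_0 = Z.
rank ∂_1 = 4, rank ∂_2 = 6 ⇒ b_1 = 10 − 4 − 6 = 0; all invariant factors of ∂_2 are 1 so no torsion. So H_1 = 0.
rank ∂_2 = 6, rank ∂_3 = 4 ⇒ b_2 = 10 − 6 − 4 = 0; all invariant factors of ∂_3 are 1 so no torsion. So H_2 = 0.
rank ∂_3 = 4, rank ∂_4 = 0 ⇒ b_3 = 5 − 4 − 0 = 1. So H_3 = Z.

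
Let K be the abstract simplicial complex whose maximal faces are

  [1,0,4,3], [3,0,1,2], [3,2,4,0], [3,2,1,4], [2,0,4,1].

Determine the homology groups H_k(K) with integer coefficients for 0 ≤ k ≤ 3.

Fix the vertex order 0 < 1 < 2 < 3 < 4 and write every simplex with vertices in increasing order. Then dim K = 3 and the simplices of K are:

  0-simplices (5): [0], [1], [2], [3], [4]
  1-simplices (10): [0,1], [0,2], [0,3], [0,4], [1,2], [1,3], [1,4], [2,3], [2,4], [3,4]
  2-simplices (10): [0,1,2], [0,1,3], [0,1,4], [0,2,3], [0,2,4], [0,3,4], [1,2,3], [1,2,4], [1,3,4], [2,3,4]
  3-simplices (5): [0,1,2,3], [0,1,2,4], [0,1,3,4], [0,2,3,4], [1,2,3,4]

so the chain groups are C_0 ≅ Z^5, C_1 ≅ Z^10, C_2 ≅ Z^10, C_3 ≅ Z^5.

Boundary ∂_1: C_1 → C_0 sends each edge [p,q] (with p < q) to q − p.
This gives a 5×10 integer matrix of rank 4; reducing to Smith normal form yields diagonal entries (1,1,1,1).

∂_2: C_2 → C_1 maps a triangle to the signed sum of its edges. For instance
  ∂[2,3,4] = [3,4] − [2,4] + [2,3],
  ∂[1,2,3] = [2,3] − [1,3] + [1,2].
This gives a 10×10 integer matrix of rank 6; reducing to Smith normal form yields diagonal entries (1,1,1,1,1,1).

The boundary map ∂_3: C_3 → C_2 sends each 3-simplex σ to the alternating sum Σ_i (−1)^i (σ with its i-th vertex removed). For instance
  ∂[0,1,3,4] = [1,3,4] − [0,3,4] + [0,1,4] − [0,1,3],
  ∂[0,1,2,3] = [1,2,3] − [0,2,3] + [0,1,3] − [0,1,2].
As a 10×5 matrix over Z this has rank 4, with invariant factors (1,1,1,1).

Reading off H_k = ker ∂_k / im ∂_{k+1}:

  H_0: rank C_0 − rank ∂_1 = 5 − 4 = 1, and the invariant factors of ∂_1 are all 1, so H_0 ≅ Z.
  H_1: rank ker ∂_1 − rank ∂_2 = (10 − 4) − 6 = 0, and the invariant factors of ∂_2 are all 1, so H_1 ≅ 0.
  H_2: rank ker ∂_2 − rank ∂_3 = (10 − 6) − 4 = 0, and the invariant factors of ∂_3 are all 1, so H_2 ≅ 0.
  H_3: rank ker ∂_3 − rank ∂_4 = (5 − 4) − 0 = 1, and there is no ∂_4, so H_3 ≅ Z.

As a check, the Euler characteristic is 5 − 10 + 10 − 5 = 0, which agrees with 1 − 0 + 0 − 1 = 0.
(K is a triangulation of the 3-sphere S^3.)

H_0 = Z,  H_1 = 0,  H_2 = 0,  H_3 = Z.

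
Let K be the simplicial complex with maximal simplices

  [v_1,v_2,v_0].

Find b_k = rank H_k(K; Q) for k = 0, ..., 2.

We work with the vertex ordering v_0 < v_1 < v_2. The simplices of K, each written with vertices in increasing order, are:

  0-simplices (3): [v_0], [v_1], [v_2]
  1-simplices (3): [v_0,v_1], [v_0,v_2], [v_1,v_2]
  2-simplices (1): [v_0,v_1,v_2]

Hence C_0 ≅ Z^3, C_1 ≅ Z^3, C_2 ≅ Z^1.

Boundary ∂_1: C_1 → C_0 maps an edge to its endpoints' difference, ∂[p,q] = q − p. For instance
  ∂[v_0,v_2] = [v_2] − [v_0].
As a 3×3 matrix over Z this has rank 2, with invariant factors (1,1).

The boundary map ∂_2: C_2 → C_1 sends each 2-simplex [p,q,r] to [q,r] − [p,r] + [p,q]. For instance
  ∂[v_0,v_1,v_2] = [v_1,v_2] − [v_0,v_2] + [v_0,v_1].
This gives a 3×1 integer matrix of rank 1; reducing to Smith normal form yields diagonal entries (1).

Reading off H_k = ker ∂_k / im ∂_{k+1}:

  H_0: rank C_0 − rank ∂_1 = 3 − 2 = 1, and the invariant factors of ∂_1 are all 1, so H_0 ≅ Z.
  H_1: rank ker ∂_1 − rank ∂_2 = (3 − 2) − 1 = 0, and the invariant factors of ∂_2 are all 1, so H_1 ≅ 0.
  H_2: rank ker ∂_2 − rank ∂_3 = (1 − 1) − 0 = 0, and there is no ∂_3, so H_2 ≅ 0.

As a check, the Euler characteristic is 3 − 3 + 1 = 1, which agrees with 1 − 0 + 0 = 1.

Hence the Betti numbers are b_0 = 1, b_1 = 0, b_2 = 0.

b_0 = 1, b_1 = 0, b_2 = 0.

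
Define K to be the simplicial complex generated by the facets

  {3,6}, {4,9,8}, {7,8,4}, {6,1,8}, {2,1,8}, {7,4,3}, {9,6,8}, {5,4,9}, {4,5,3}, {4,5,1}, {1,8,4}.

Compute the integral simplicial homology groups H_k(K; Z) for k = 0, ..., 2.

H_0 = Z,  H_1 = Z,  H_2 = 0.

Take the total order 1 < 2 < 3 < 4 < 5 < 6 < 7 < 8 < 9 on the vertex set. Then K (dimension 2) consists of the simplices:

  0-simplices (9): [1], [2], [3], [4], [5], [6], [7], [8], [9]
  1-simplices (19): [1,2], [1,4], [1,5], [1,6], [1,8], [2,8], [3,4], [3,5], [3,6], [3,7], [4,5], [4,7], [4,8], [4,9], [5,9], [6,8], [6,9], [7,8], [8,9]
  2-simplices (10): [1,2,8], [1,4,5], [1,4,8], [1,6,8], [3,4,5], [3,4,7], [4,5,9], [4,7,8], [4,8,9], [6,8,9]

Hence C_0 ≅ Z^9, C_1 ≅ Z^19, C_2 ≅ Z^10.

Boundary ∂_1: C_1 → C_0 is given by ∂[p,q] = [q] − [p]. For instance
  ∂[1,5] = [5] − [1].
The resulting 9×19 matrix has rank 8, and its Smith normal form has invariant factors (1,1,1,1,1,1,1,1).

The boundary map ∂_2: C_2 → C_1 maps a triangle to the signed sum of its edges. For instance
  ∂[3,4,5] = [4,5] − [3,5] + [3,4],
  ∂[4,7,8] = [7,8] − [4,8] + [4,7].
The 19×10 boundary matrix has rank 10 and Smith normal form diag(1,1,1,1,1,1,1,1,1,1).

Computing H_k = (kernel of ∂_k) / (image of ∂_{k+1}):

  H_0: rank C_0 − rank ∂_1 = 9 − 8 = 1, and the invariant factors of ∂_1 are all 1, so H_0 ≅ Z.
  H_1: rank ker ∂_1 − rank ∂_2 = (19 − 8) − 10 = 1, and the invariant factors of ∂_2 are all 1, so H_1 ≅ Z.
  H_2: rank ker ∂_2 − rank ∂_3 = (10 − 10) − 0 = 0, and there is no ∂_3, so H_2 ≅ 0.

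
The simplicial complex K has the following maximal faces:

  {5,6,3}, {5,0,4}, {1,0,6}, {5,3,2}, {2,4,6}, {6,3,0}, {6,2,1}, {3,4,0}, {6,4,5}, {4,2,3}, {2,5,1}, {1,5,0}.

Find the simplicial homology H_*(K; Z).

H_0 = Z,  H_1 = Z/2,  H_2 = 0.

Take the total order 0 < 1 < 2 < 3 < 4 < 5 < 6 on the vertex set. Then K (dimension 2) consists of the simplices:

  0-simplices (7): [0], [1], [2], [3], [4], [5], [6]
  1-simplices (18): [0,1], [0,3], [0,4], [0,5], [0,6], [1,2], [1,5], [1,6], [2,3], [2,4], [2,5], [2,6], [3,4], [3,5], [3,6], [4,5], [4,6], [5,6]
  2-simplices (12): [0,1,5], [0,1,6], [0,3,4], [0,3,6], [0,4,5], [1,2,5], [1,2,6], [2,3,4], [2,3,5], [2,4,6], [3,5,6], [4,5,6]

giving chain groups C_0 ≅ Z^7, C_1 ≅ Z^18, C_2 ≅ Z^12.

The boundary map ∂_1: C_1 → C_0 is given by ∂[p,q] = [q] − [p]. For instance
  ∂[2,5] = [5] − [2].
The 7×18 boundary matrix has rank 6 and Smith normal form diag(1,1,1,1,1,1).

The boundary map ∂_2: C_2 → C_1 acts by ∂[p,q,r] = [q,r] − [p,r] + [p,q]. For instance
  ∂[4,5,6] = [5,6] − [4,6] + [4,5],
  ∂[3,5,6] = [5,6] − [3,6] + [3,5].
The resulting 18×12 matrix has rank 12, and its Smith normal form has invariant factors (1,1,1,1,1,1,1,1,1,1,1,2).

From H_k ≅ ker(∂_k) / im(∂_{k+1}) we obtain:

  H_0: rank C_0 − rank ∂_1 = 7 − 6 = 1, and the invariant factors of ∂_1 are all 1, so H_0 = Z.
  H_1: rank ker ∂_1 − rank ∂_2 = (18 − 6) − 12 = 0, and ∂_2 has invariant factor 2 > 1, so H_1 = Z/2.
  H_2: rank ker ∂_2 − rank ∂_3 = (12 − 12) − 0 = 0, and there is no ∂_3, so H_2 = 0.

As a check, the Euler characteristic is 7 − 18 + 12 = 1, which agrees with 1 − 0 + 0 = 1.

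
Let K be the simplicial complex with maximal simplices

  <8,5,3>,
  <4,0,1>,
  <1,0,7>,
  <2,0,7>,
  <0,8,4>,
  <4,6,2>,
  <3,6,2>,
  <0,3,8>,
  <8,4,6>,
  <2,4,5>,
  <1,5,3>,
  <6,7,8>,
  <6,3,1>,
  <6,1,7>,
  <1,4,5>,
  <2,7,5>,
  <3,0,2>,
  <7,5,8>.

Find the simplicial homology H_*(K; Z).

K has 9 vertices, 27 edges, 18 triangles.
rank ∂_0 = 0, rank ∂_1 = 8 ⇒ b_0 = 9 − 0 − 8 = 1; all invariant factors of ∂_1 are 1 so no torsion. So H_0 = Z.
rank ∂_1 = 8, rank ∂_2 = 17 ⇒ b_1 = 27 − 8 − 17 = 2; all invariant factors of ∂_2 are 1 so no torsion. So H_1 = Z^2.
rank ∂_2 = 17, rank ∂_3 = 0 ⇒ b_2 = 18 − 17 − 0 = 1. So H_2 = Z.

H_0 = Z,  H_1 = Z^2,  H_2 = Z.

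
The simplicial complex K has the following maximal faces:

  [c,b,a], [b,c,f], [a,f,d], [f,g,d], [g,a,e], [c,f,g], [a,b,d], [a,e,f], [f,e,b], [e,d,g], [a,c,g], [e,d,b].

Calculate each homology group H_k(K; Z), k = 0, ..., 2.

H_0 ≅ Z,  H_1 ≅ Z/2,  H_2 = 0.

Take the total order a < b < c < d < e < f < g on the vertex set. Then K (dimension 2) consists of the simplices:

  0-simplices (7): a, b, c, d, e, f, g
  1-simplices (18): ab, ac, ad, ae, af, ag, bc, bd, be, bf, cf, cg, de, df, dg, ef, eg, fg
  2-simplices (12): abc, abd, acg, adf, aef, aeg, bcf, bde, bef, cfg, deg, dfg

so the chain groups are C_0 ≅ Z^7, C_1 ≅ Z^18, C_2 ≅ Z^12.

Boundary ∂_1: C_1 → C_0 is given by ∂[p,q] = [q] − [p].
As a 7×18 matrix over Z this has rank 6, with invariant factors (1,1,1,1,1,1).

∂_2: C_2 → C_1 acts by ∂[p,q,r] = [q,r] − [p,r] + [p,q]. For instance
  ∂dfg = fg − dg + df,
  ∂cfg = fg − cg + cf.
This gives a 18×12 integer matrix of rank 12; reducing to Smith normal form yields diagonal entries (1,1,1,1,1,1,1,1,1,1,1,2).

From H_k ≅ ker(∂_k) / im(∂_{k+1}) we obtain:

  H_0: rank C_0 − rank ∂_1 = 7 − 6 = 1, and the invariant factors of ∂_1 are all 1, so H_0 ≅ Z.
  H_1: rank ker ∂_1 − rank ∂_2 = (18 − 6) − 12 = 0, and ∂_2 has invariant factor 2 > 1, so H_1 ≅ Z/2.
  H_2: rank ker ∂_2 − rank ∂_3 = (12 − 12) − 0 = 0, and there is no ∂_3, so H_2 ≅ 0.

(K is a triangulation of the real projective plane RP^2.)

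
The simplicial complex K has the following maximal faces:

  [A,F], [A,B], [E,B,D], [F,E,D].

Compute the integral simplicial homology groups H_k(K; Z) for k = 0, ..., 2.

H_0 = Z,  H_1 = Z,  H_2 = 0.

Order the vertices as A < B < D < E < F. Listing each simplex with vertices in this order, K has dimension 2 with simplices:

  0-simplices (5): A, B, D, E, F
  1-simplices (7): AB, AF, BD, BE, DE, DF, EF
  2-simplices (2): BDE, DEF

Hence C_0 ≅ Z^5, C_1 ≅ Z^7, C_2 ≅ Z^2.

∂_1: C_1 → C_0 is given by ∂[p,q] = [q] − [p]. For instance
  ∂EF = F − E.
This gives a 5×7 integer matrix of rank 4; reducing to Smith normal form yields diagonal entries (1,1,1,1).

The boundary map ∂_2: C_2 → C_1 sends each 2-simplex [p,q,r] to [q,r] − [p,r] + [p,q]. For instance
  ∂BDE = DE − BE + BD,
  ∂DEF = EF − DF + DE.
The 7×2 boundary matrix has rank 2 and Smith normal form diag(1,1).

Reading off H_k = ker ∂_k / im ∂_{k+1}:

  H_0: rank C_0 − rank ∂_1 = 5 − 4 = 1, and the invariant factors of ∂_1 are all 1, so H_0 = Z.
  H_1: rank ker ∂_1 − rank ∂_2 = (7 − 4) − 2 = 1, and the invariant factors of ∂_2 are all 1, so H_1 = Z.
  H_2: rank ker ∂_2 − rank ∂_3 = (2 − 2) − 0 = 0, and there is no ∂_3, so H_2 = 0.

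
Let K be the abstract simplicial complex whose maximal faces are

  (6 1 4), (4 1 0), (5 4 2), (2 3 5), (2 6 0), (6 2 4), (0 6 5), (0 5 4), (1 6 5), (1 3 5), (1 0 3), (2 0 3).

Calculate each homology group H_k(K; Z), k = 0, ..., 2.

H_0 ≅ Z,  H_1 ≅ Z/2Z,  H_2 = 0.

Take the total order 0 < 1 < 2 < 3 < 4 < 5 < 6 on the vertex set. Then K (dimension 2) consists of the simplices:

  0-simplices (7): [0], [1], [2], [3], [4], [5], [6]
  1-simplices (18): [0,1], [0,2], [0,3], [0,4], [0,5], [0,6], [1,3], [1,4], [1,5], [1,6], [2,3], [2,4], [2,5], [2,6], [3,5], [4,5], [4,6], [5,6]
  2-simplices (12): [0,1,3], [0,1,4], [0,2,3], [0,2,6], [0,4,5], [0,5,6], [1,3,5], [1,4,6], [1,5,6], [2,3,5], [2,4,5], [2,4,6]

giving chain groups C_0 ≅ Z^7, C_1 ≅ Z^18, C_2 ≅ Z^12.

Boundary ∂_1: C_1 → C_0 maps an edge to its endpoints' difference, ∂[p,q] = q − p. For instance
  ∂[0,4] = [4] − [0].
This gives a 7×18 integer matrix of rank 6; reducing to Smith normal form yields diagonal entries (1,1,1,1,1,1).

Boundary ∂_2: C_2 → C_1 maps a triangle to the signed sum of its edges. For instance
  ∂[2,4,6] = [4,6] − [2,6] + [2,4],
  ∂[0,2,3] = [2,3] − [0,3] + [0,2].
As a 18×12 matrix over Z this has rank 12, with invariant factors (1,1,1,1,1,1,1,1,1,1,1,2).

Computing H_k = (kernel of ∂_k) / (image of ∂_{k+1}):

  H_0: rank C_0 − rank ∂_1 = 7 − 6 = 1, and the invariant factors of ∂_1 are all 1, so H_0 = Z.
  H_1: rank ker ∂_1 − rank ∂_2 = (18 − 6) − 12 = 0, and ∂_2 has invariant factor 2 > 1, so H_1 = Z/2Z.
  H_2: rank ker ∂_2 − rank ∂_3 = (12 − 12) − 0 = 0, and there is no ∂_3, so H_2 = 0.

As a check, the Euler characteristic is 7 − 18 + 12 = 1, which agrees with 1 − 0 + 0 = 1.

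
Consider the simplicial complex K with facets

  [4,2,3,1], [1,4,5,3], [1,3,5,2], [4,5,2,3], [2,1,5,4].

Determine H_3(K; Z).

H_3 = Z.

Take the total order 1 < 2 < 3 < 4 < 5 on the vertex set. Then K (dimension 3) consists of the simplices:

  0-simplices (5): [1], [2], [3], [4], [5]
  1-simplices (10): [1,2], [1,3], [1,4], [1,5], [2,3], [2,4], [2,5], [3,4], [3,5], [4,5]
  2-simplices (10): [1,2,3], [1,2,4], [1,2,5], [1,3,4], [1,3,5], [1,4,5], [2,3,4], [2,3,5], [2,4,5], [3,4,5]
  3-simplices (5): [1,2,3,4], [1,2,3,5], [1,2,4,5], [1,3,4,5], [2,3,4,5]

giving chain groups C_0 ≅ Z^5, C_1 ≅ Z^10, C_2 ≅ Z^10, C_3 ≅ Z^5.

∂_1: C_1 → C_0 maps an edge to its endpoints' difference, ∂[p,q] = q − p.
As a 5×10 matrix over Z this has rank 4, with invariant factors (1,1,1,1).

∂_2: C_2 → C_1 acts by ∂[p,q,r] = [q,r] − [p,r] + [p,q]. For instance
  ∂[2,4,5] = [4,5] − [2,5] + [2,4],
  ∂[1,2,5] = [2,5] − [1,5] + [1,2].
The resulting 10×10 matrix has rank 6, and its Smith normal form has invariant factors (1,1,1,1,1,1).

∂_3: C_3 → C_2 sends each 3-simplex σ to the alternating sum Σ_i (−1)^i (σ with its i-th vertex removed). For instance
  ∂[2,3,4,5] = [3,4,5] − [2,4,5] + [2,3,5] − [2,3,4],
  ∂[1,2,3,4] = [2,3,4] − [1,3,4] + [1,2,4] − [1,2,3].
The resulting 10×5 matrix has rank 4, and its Smith normal form has invariant factors (1,1,1,1).

Reading off H_k = ker ∂_k / im ∂_{k+1}:

  H_3: rank ker ∂_3 − rank ∂_4 = (5 − 4) − 0 = 1, and there is no ∂_4, so H_3 = Z.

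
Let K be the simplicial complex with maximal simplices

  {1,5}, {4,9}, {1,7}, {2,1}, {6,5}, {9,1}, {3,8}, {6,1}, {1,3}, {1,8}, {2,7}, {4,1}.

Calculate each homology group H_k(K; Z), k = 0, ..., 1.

H_0 = Z,  H_1 = Z^4.

K has 9 vertices, 12 edges.
rank ∂_0 = 0, rank ∂_1 = 8 ⇒ b_0 = 9 − 0 − 8 = 1; all invariant factors of ∂_1 are 1 so no torsion. So H_0 ≅ Z.
rank ∂_1 = 8, rank ∂_2 = 0 ⇒ b_1 = 12 − 8 − 0 = 4. So H_1 ≅ Z^4.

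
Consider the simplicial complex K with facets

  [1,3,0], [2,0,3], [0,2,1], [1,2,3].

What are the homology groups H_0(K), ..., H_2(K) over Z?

H_0 = Z,  H_1 = 0,  H_2 = Z.

Fix the vertex order 0 < 1 < 2 < 3 and write every simplex with vertices in increasing order. Then dim K = 2 and the simplices of K are:

  0-simplices (4): [0], [1], [2], [3]
  1-simplices (6): [0,1], [0,2], [0,3], [1,2], [1,3], [2,3]
  2-simplices (4): [0,1,2], [0,1,3], [0,2,3], [1,2,3]

so the chain groups are C_0 ≅ Z^4, C_1 ≅ Z^6, C_2 ≅ Z^4.

∂_1: C_1 → C_0 is given by ∂[p,q] = [q] − [p].
This gives a 4×6 integer matrix of rank 3; reducing to Smith normal form yields diagonal entries (1,1,1).

Boundary ∂_2: C_2 → C_1 maps a triangle to the signed sum of its edges. For instance
  ∂[1,2,3] = [2,3] − [1,3] + [1,2],
  ∂[0,1,2] = [1,2] − [0,2] + [0,1].
This gives a 6×4 integer matrix of rank 3; reducing to Smith normal form yields diagonal entries (1,1,1).

Reading off H_k = ker ∂_k / im ∂_{k+1}:

  H_0: rank C_0 − rank ∂_1 = 4 − 3 = 1, and the invariant factors of ∂_1 are all 1, so H_0 = Z.
  H_1: rank ker ∂_1 − rank ∂_2 = (6 − 3) − 3 = 0, and the invariant factors of ∂_2 are all 1, so H_1 = 0.
  H_2: rank ker ∂_2 − rank ∂_3 = (4 − 3) − 0 = 1, and there is no ∂_3, so H_2 = Z.

As a check, the Euler characteristic is 4 − 6 + 4 = 2, which agrees with 1 − 0 + 1 = 2.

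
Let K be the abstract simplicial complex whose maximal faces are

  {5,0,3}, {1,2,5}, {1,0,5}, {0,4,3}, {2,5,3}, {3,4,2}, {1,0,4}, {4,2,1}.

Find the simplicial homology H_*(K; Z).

H_0 = Z,  H_1 = 0,  H_2 = Z.

Fix the vertex order 0 < 1 < 2 < 3 < 4 < 5 and write every simplex with vertices in increasing order. Then dim K = 2 and the simplices of K are:

  0-simplices (6): [0], [1], [2], [3], [4], [5]
  1-simplices (12): [0,1], [0,3], [0,4], [0,5], [1,2], [1,4], [1,5], [2,3], [2,4], [2,5], [3,4], [3,5]
  2-simplices (8): [0,1,4], [0,1,5], [0,3,4], [0,3,5], [1,2,4], [1,2,5], [2,3,4], [2,3,5]

giving chain groups C_0 ≅ Z^6, C_1 ≅ Z^12, C_2 ≅ Z^8.

The boundary map ∂_1: C_1 → C_0 maps an edge to its endpoints' difference, ∂[p,q] = q − p. For instance
  ∂[0,4] = [4] − [0].
The 6×12 boundary matrix has rank 5 and Smith normal form diag(1,1,1,1,1).

The boundary map ∂_2: C_2 → C_1 sends each 2-simplex [p,q,r] to [q,r] − [p,r] + [p,q]. For instance
  ∂[2,3,5] = [3,5] − [2,5] + [2,3],
  ∂[1,2,5] = [2,5] − [1,5] + [1,2].
The 12×8 boundary matrix has rank 7 and Smith normal form diag(1,1,1,1,1,1,1).

From H_k ≅ ker(∂_k) / im(∂_{k+1}) we obtain:

  H_0: rank C_0 − rank ∂_1 = 6 − 5 = 1, and the invariant factors of ∂_1 are all 1, so H_0 = Z.
  H_1: rank ker ∂_1 − rank ∂_2 = (12 − 5) − 7 = 0, and the invariant factors of ∂_2 are all 1, so H_1 = 0.
  H_2: rank ker ∂_2 − rank ∂_3 = (8 − 7) − 0 = 1, and there is no ∂_3, so H_2 = Z.

(K is a triangulation of the 2-sphere S^2.)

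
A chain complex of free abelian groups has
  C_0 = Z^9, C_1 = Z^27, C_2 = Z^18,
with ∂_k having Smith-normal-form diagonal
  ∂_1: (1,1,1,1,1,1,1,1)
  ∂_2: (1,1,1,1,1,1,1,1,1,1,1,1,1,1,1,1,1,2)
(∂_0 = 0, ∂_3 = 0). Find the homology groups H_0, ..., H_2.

H_0: b_0 = 9 − 0 − 8 = 1; torsion from ∂_1 factors > 1: none. So H_0 ≅ Z.
H_1: b_1 = 27 − 8 − 18 = 1; torsion from ∂_2 factors > 1: [2]. So H_1 ≅ Z ⊕ Z/2.
H_2: b_2 = 18 − 18 − 0 = 0; torsion from ∂_3 factors > 1: none. So H_2 ≅ 0.

H_0 ≅ Z,  H_1 ≅ Z ⊕ Z/2,  H_2 = 0.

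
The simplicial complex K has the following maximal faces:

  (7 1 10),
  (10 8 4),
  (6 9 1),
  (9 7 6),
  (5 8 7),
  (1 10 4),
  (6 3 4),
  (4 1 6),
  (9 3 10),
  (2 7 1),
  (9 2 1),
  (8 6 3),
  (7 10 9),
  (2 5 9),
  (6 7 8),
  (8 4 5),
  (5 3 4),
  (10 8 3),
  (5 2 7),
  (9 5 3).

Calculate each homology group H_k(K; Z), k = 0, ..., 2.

We work with the vertex ordering 1 < 2 < 3 < 4 < 5 < 6 < 7 < 8 < 9 < 10. The simplices of K, each written with vertices in increasing order, are:

  0-simplices (10): [1], [2], [3], [4], [5], [6], [7], [8], [9], [10]
  1-simplices (30): (30 of them)
  2-simplices (20): (20 of them)

Hence C_0 ≅ Z^10, C_1 ≅ Z^30, C_2 ≅ Z^20.

∂_1: C_1 → C_0 maps an edge to its endpoints' difference, ∂[p,q] = q − p. For instance
  ∂[6,9] = [9] − [6].
The 10×30 boundary matrix has rank 9 and Smith normal form diag(1,1,1,1,1,1,1,1,1).

∂_2: C_2 → C_1 sends each 2-simplex [p,q,r] to [q,r] − [p,r] + [p,q]. For instance
  ∂[3,4,6] = [4,6] − [3,6] + [3,4],
  ∂[4,5,8] = [5,8] − [4,8] + [4,5].
As a 30×20 matrix over Z this has rank 20, with invariant factors (1,1,1,1,1,1,1,1,1,1,1,1,1,1,1,1,1,1,1,2).

Now H_k = ker ∂_k / im ∂_{k+1}, so:

  H_0: rank C_0 − rank ∂_1 = 10 − 9 = 1, and the invariant factors of ∂_1 are all 1, so H_0 ≅ Z.
  H_1: rank ker ∂_1 − rank ∂_2 = (30 − 9) − 20 = 1, and ∂_2 has invariant factor 2 > 1, so H_1 ≅ Z ⊕ Z/2Z.
  H_2: rank ker ∂_2 − rank ∂_3 = (20 − 20) − 0 = 0, and there is no ∂_3, so H_2 ≅ 0.

As a check, the Euler characteristic is 10 − 30 + 20 = 0, which agrees with 1 − 1 + 0 = 0.

H_0 ≅ Z,  H_1 ≅ Z ⊕ Z/2Z,  H_2 = 0.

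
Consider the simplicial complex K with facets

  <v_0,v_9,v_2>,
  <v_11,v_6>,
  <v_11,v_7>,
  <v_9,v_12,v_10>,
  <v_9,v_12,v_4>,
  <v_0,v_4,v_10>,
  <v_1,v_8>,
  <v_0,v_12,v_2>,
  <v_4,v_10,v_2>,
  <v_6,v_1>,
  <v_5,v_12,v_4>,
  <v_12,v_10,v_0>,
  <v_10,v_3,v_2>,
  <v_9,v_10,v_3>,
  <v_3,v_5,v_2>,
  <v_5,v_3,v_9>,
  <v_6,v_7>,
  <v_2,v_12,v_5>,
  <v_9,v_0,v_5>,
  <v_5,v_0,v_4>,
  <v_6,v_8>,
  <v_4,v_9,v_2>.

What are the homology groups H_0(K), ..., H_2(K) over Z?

Fix the vertex order v_0 < v_1 < v_2 < v_3 < v_4 < v_5 < v_6 < v_7 < v_8 < v_9 < v_10 < v_11 < v_12 and write every simplex with vertices in increasing order. Then dim K = 2 and the simplices of K are:

  0-simplices (13): [v_0], [v_1], [v_2], [v_3], [v_4], [v_5], [v_6], [v_7], [v_8], [v_9], [v_10], [v_11], [v_12]
  1-simplices (30): (30 of them)
  2-simplices (16): (16 of them)

giving chain groups C_0 ≅ Z^13, C_1 ≅ Z^30, C_2 ≅ Z^16.

The boundary map ∂_1: C_1 → C_0 sends each edge [p,q] (with p < q) to q − p. For instance
  ∂[v_3,v_10] = [v_10] − [v_3].
As a 13×30 matrix over Z this has rank 11, with invariant factors (1,1,1,1,1,1,1,1,1,1,1).

Boundary ∂_2: C_2 → C_1 acts by ∂[p,q,r] = [q,r] − [p,r] + [p,q]. For instance
  ∂[v_0,v_4,v_10] = [v_4,v_10] − [v_0,v_10] + [v_0,v_4],
  ∂[v_2,v_3,v_10] = [v_3,v_10] − [v_2,v_10] + [v_2,v_3].
This gives a 30×16 integer matrix of rank 15; reducing to Smith normal form yields diagonal entries (1,1,1,1,1,1,1,1,1,1,1,1,1,1,1).

From H_k ≅ ker(∂_k) / im(∂_{k+1}) we obtain:

  H_0: rank C_0 − rank ∂_1 = 13 − 11 = 2, and the invariant factors of ∂_1 are all 1, so H_0 = Z^2.
  H_1: rank ker ∂_1 − rank ∂_2 = (30 − 11) − 15 = 4, and the invariant factors of ∂_2 are all 1, so H_1 = Z^4.
  H_2: rank ker ∂_2 − rank ∂_3 = (16 − 15) − 0 = 1, and there is no ∂_3, so H_2 = Z.

As a check, the Euler characteristic is 13 − 30 + 16 = -1, which agrees with 2 − 4 + 1 = -1.

H_0 = Z^2,  H_1 = Z^4,  H_2 = Z.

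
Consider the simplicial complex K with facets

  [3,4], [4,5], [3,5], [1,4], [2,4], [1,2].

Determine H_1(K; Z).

Order the vertices as 1 < 2 < 3 < 4 < 5. Listing each simplex with vertices in this order, K has dimension 1 with simplices:

  0-simplices (5): [1], [2], [3], [4], [5]
  1-simplices (6): [1,2], [1,4], [2,4], [3,4], [3,5], [4,5]

so the chain groups are C_0 ≅ Z^5, C_1 ≅ Z^6.

The boundary map ∂_1: C_1 → C_0 sends each edge [p,q] (with p < q) to q − p. For instance
  ∂[4,5] = [5] − [4].
The resulting 5×6 matrix has rank 4, and its Smith normal form has invariant factors (1,1,1,1).

Reading off H_k = ker ∂_k / im ∂_{k+1}:

  H_1: rank ker ∂_1 − rank ∂_2 = (6 − 4) − 0 = 2, and there is no ∂_2, so H_1 = Z^2.

(K is a triangulation of a wedge of 2 circles.)

H_1 = Z^2.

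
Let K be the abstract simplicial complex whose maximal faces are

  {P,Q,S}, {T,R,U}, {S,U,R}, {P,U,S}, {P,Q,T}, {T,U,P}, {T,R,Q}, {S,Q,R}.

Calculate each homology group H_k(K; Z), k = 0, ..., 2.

H_0 ≅ Z,  H_1 = 0,  H_2 ≅ Z.

Order the vertices as P < Q < R < S < T < U. Listing each simplex with vertices in this order, K has dimension 2 with simplices:

  0-simplices (6): P, Q, R, S, T, U
  1-simplices (12): PQ, PS, PT, PU, QR, QS, QT, RS, RT, RU, SU, TU
  2-simplices (8): PQS, PQT, PSU, PTU, QRS, QRT, RSU, RTU

giving chain groups C_0 ≅ Z^6, C_1 ≅ Z^12, C_2 ≅ Z^8.

The boundary map ∂_1: C_1 → C_0 is given by ∂[p,q] = [q] − [p]. For instance
  ∂RU = U − R.
The resulting 6×12 matrix has rank 5, and its Smith normal form has invariant factors (1,1,1,1,1).

∂_2: C_2 → C_1 maps a triangle to the signed sum of its edges. For instance
  ∂QRS = RS − QS + QR,
  ∂PSU = SU − PU + PS.
The 12×8 boundary matrix has rank 7 and Smith normal form diag(1,1,1,1,1,1,1).

Now H_k = ker ∂_k / im ∂_{k+1}, so:

  H_0: rank C_0 − rank ∂_1 = 6 − 5 = 1, and the invariant factors of ∂_1 are all 1, so H_0 ≅ Z.
  H_1: rank ker ∂_1 − rank ∂_2 = (12 − 5) − 7 = 0, and the invariant factors of ∂_2 are all 1, so H_1 ≅ 0.
  H_2: rank ker ∂_2 − rank ∂_3 = (8 − 7) − 0 = 1, and there is no ∂_3, so H_2 ≅ Z.

As a check, the Euler characteristic is 6 − 12 + 8 = 2, which agrees with 1 − 0 + 1 = 2.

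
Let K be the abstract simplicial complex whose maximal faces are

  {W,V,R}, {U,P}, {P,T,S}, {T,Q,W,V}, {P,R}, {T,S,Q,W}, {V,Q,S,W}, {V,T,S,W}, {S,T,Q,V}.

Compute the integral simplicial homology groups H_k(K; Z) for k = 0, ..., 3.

Fix the vertex order P < Q < R < S < T < U < V < W and write every simplex with vertices in increasing order. Then dim K = 3 and the simplices of K are:

  0-simplices (8): P, Q, R, S, T, U, V, W
  1-simplices (16): PR, PS, PT, PU, QS, QT, QV, QW, RV, RW, ST, SV, SW, TV, TW, VW
  2-simplices (12): PST, QST, QSV, QSW, QTV, QTW, QVW, RVW, STV, STW, SVW, TVW
  3-simplices (5): QSTV, QSTW, QSVW, QTVW, STVW

Hence C_0 ≅ Z^8, C_1 ≅ Z^16, C_2 ≅ Z^12, C_3 ≅ Z^5.

Boundary ∂_1: C_1 → C_0 maps an edge to its endpoints' difference, ∂[p,q] = q − p. For instance
  ∂PU = U − P.
As a 8×16 matrix over Z this has rank 7, with invariant factors (1,1,1,1,1,1,1).

The boundary map ∂_2: C_2 → C_1 acts by ∂[p,q,r] = [q,r] − [p,r] + [p,q]. For instance
  ∂QTV = TV − QV + QT,
  ∂PST = ST − PT + PS.
The resulting 16×12 matrix has rank 8, and its Smith normal form has invariant factors (1,1,1,1,1,1,1,1).

The boundary map ∂_3: C_3 → C_2 sends each 3-simplex σ to the alternating sum Σ_i (−1)^i (σ with its i-th vertex removed). For instance
  ∂QSTV = STV − QTV + QSV − QST,
  ∂QSTW = STW − QTW + QSW − QST.
The resulting 12×5 matrix has rank 4, and its Smith normal form has invariant factors (1,1,1,1).

Reading off H_k = ker ∂_k / im ∂_{k+1}:

  H_0: rank C_0 − rank ∂_1 = 8 − 7 = 1, and the invariant factors of ∂_1 are all 1, so H_0 ≅ Z.
  H_1: rank ker ∂_1 − rank ∂_2 = (16 − 7) − 8 = 1, and the invariant factors of ∂_2 are all 1, so H_1 ≅ Z.
  H_2: rank ker ∂_2 − rank ∂_3 = (12 − 8) − 4 = 0, and the invariant factors of ∂_3 are all 1, so H_2 ≅ 0.
  H_3: rank ker ∂_3 − rank ∂_4 = (5 − 4) − 0 = 1, and there is no ∂_4, so H_3 ≅ Z.

H_0 = Z,  H_1 = Z,  H_2 = 0,  H_3 = Z.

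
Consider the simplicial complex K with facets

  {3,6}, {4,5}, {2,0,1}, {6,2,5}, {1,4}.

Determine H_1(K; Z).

Fix the vertex order 0 < 1 < 2 < 3 < 4 < 5 < 6 and write every simplex with vertices in increasing order. Then dim K = 2 and the simplices of K are:

  0-simplices (7): [0], [1], [2], [3], [4], [5], [6]
  1-simplices (9): [0,1], [0,2], [1,2], [1,4], [2,5], [2,6], [3,6], [4,5], [5,6]
  2-simplices (2): [0,1,2], [2,5,6]

so the chain groups are C_0 ≅ Z^7, C_1 ≅ Z^9, C_2 ≅ Z^2.

The boundary map ∂_1: C_1 → C_0 is given by ∂[p,q] = [q] − [p]. For instance
  ∂[2,5] = [5] − [2].
This gives a 7×9 integer matrix of rank 6; reducing to Smith normal form yields diagonal entries (1,1,1,1,1,1).

∂_2: C_2 → C_1 acts by ∂[p,q,r] = [q,r] − [p,r] + [p,q]. For instance
  ∂[2,5,6] = [5,6] − [2,6] + [2,5],
  ∂[0,1,2] = [1,2] − [0,2] + [0,1].
This gives a 9×2 integer matrix of rank 2; reducing to Smith normal form yields diagonal entries (1,1).

From H_k ≅ ker(∂_k) / im(∂_{k+1}) we obtain:

  H_1: rank ker ∂_1 − rank ∂_2 = (9 − 6) − 2 = 1, and the invariant factors of ∂_2 are all 1, so H_1 = Z.

H_1 ≅ Z.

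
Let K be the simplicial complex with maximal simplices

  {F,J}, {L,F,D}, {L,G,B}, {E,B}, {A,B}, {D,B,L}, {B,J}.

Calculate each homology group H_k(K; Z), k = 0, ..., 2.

Order the vertices as A < B < D < E < F < G < J < L. Listing each simplex with vertices in this order, K has dimension 2 with simplices:

  0-simplices (8): A, B, D, E, F, G, J, L
  1-simplices (11): AB, BD, BE, BG, BJ, BL, DF, DL, FJ, FL, GL
  2-simplices (3): BDL, BGL, DFL

giving chain groups C_0 ≅ Z^8, C_1 ≅ Z^11, C_2 ≅ Z^3.

∂_1: C_1 → C_0 sends each edge [p,q] (with p < q) to q − p.
The resulting 8×11 matrix has rank 7, and its Smith normal form has invariant factors (1,1,1,1,1,1,1).

∂_2: C_2 → C_1 maps a triangle to the signed sum of its edges. For instance
  ∂BDL = DL − BL + BD,
  ∂DFL = FL − DL + DF.
This gives a 11×3 integer matrix of rank 3; reducing to Smith normal form yields diagonal entries (1,1,1).

Reading off H_k = ker ∂_k / im ∂_{k+1}:

  H_0: rank C_0 − rank ∂_1 = 8 − 7 = 1, and the invariant factors of ∂_1 are all 1, so H_0 = Z.
  H_1: rank ker ∂_1 − rank ∂_2 = (11 − 7) − 3 = 1, and the invariant factors of ∂_2 are all 1, so H_1 = Z.
  H_2: rank ker ∂_2 − rank ∂_3 = (3 − 3) − 0 = 0, and there is no ∂_3, so H_2 = 0.

H_0 ≅ Z,  H_1 ≅ Z,  H_2 = 0.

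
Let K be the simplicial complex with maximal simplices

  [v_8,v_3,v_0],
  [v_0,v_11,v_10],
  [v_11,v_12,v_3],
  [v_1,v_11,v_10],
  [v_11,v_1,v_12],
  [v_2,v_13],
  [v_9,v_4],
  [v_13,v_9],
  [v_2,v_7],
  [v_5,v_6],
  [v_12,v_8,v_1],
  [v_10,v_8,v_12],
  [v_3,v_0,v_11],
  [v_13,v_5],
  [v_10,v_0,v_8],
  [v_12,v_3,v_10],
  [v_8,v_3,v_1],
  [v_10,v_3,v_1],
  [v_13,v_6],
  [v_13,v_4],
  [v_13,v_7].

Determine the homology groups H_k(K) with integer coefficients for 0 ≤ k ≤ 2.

H_0 = Z^2,  H_1 = Z^3 ⊕ Z/2,  H_2 = 0.

Take the total order v_0 < v_1 < v_2 < v_3 < v_4 < v_5 < v_6 < v_7 < v_8 < v_9 < v_10 < v_11 < v_12 < v_13 on the vertex set. Then K (dimension 2) consists of the simplices:

  0-simplices (14): [v_0], [v_1], [v_2], [v_3], [v_4], [v_5], [v_6], [v_7], [v_8], [v_9], [v_10], [v_11], [v_12], [v_13]
  1-simplices (27): (27 of them)
  2-simplices (12): (12 of them)

so the chain groups are C_0 ≅ Z^14, C_1 ≅ Z^27, C_2 ≅ Z^12.

The boundary map ∂_1: C_1 → C_0 maps an edge to its endpoints' difference, ∂[p,q] = q − p. For instance
  ∂[v_9,v_13] = [v_13] − [v_9].
As a 14×27 matrix over Z this has rank 12, with invariant factors (1,1,1,1,1,1,1,1,1,1,1,1).

Boundary ∂_2: C_2 → C_1 acts by ∂[p,q,r] = [q,r] − [p,r] + [p,q]. For instance
  ∂[v_1,v_8,v_12] = [v_8,v_12] − [v_1,v_12] + [v_1,v_8],
  ∂[v_3,v_11,v_12] = [v_11,v_12] − [v_3,v_12] + [v_3,v_11].
As a 27×12 matrix over Z this has rank 12, with invariant factors (1,1,1,1,1,1,1,1,1,1,1,2).

Reading off H_k = ker ∂_k / im ∂_{k+1}:

  H_0: rank C_0 − rank ∂_1 = 14 − 12 = 2, and the invariant factors of ∂_1 are all 1, so H_0 = Z^2.
  H_1: rank ker ∂_1 − rank ∂_2 = (27 − 12) − 12 = 3, and ∂_2 has invariant factor 2 > 1, so H_1 = Z^3 ⊕ Z/2.
  H_2: rank ker ∂_2 − rank ∂_3 = (12 − 12) − 0 = 0, and there is no ∂_3, so H_2 = 0.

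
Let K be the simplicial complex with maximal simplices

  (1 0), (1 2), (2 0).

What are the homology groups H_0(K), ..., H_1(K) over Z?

We work with the vertex ordering 0 < 1 < 2. The simplices of K, each written with vertices in increasing order, are:

  0-simplices (3): [0], [1], [2]
  1-simplices (3): [0,1], [0,2], [1,2]

so the chain groups are C_0 ≅ Z^3, C_1 ≅ Z^3.

Boundary ∂_1: C_1 → C_0 maps an edge to its endpoints' difference, ∂[p,q] = q − p. For instance
  ∂[0,2] = [2] − [0].
The 3×3 boundary matrix has rank 2 and Smith normal form diag(1,1).

Reading off H_k = ker ∂_k / im ∂_{k+1}:

  H_0: rank C_0 − rank ∂_1 = 3 − 2 = 1, and the invariant factors of ∂_1 are all 1, so H_0 = Z.
  H_1: rank ker ∂_1 − rank ∂_2 = (3 − 2) − 0 = 1, and there is no ∂_2, so H_1 = Z.

H_0 ≅ Z,  H_1 ≅ Z.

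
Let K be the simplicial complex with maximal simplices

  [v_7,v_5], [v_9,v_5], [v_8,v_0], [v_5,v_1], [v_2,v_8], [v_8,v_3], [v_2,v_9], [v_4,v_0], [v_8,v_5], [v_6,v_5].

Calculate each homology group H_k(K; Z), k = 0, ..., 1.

We work with the vertex ordering v_0 < v_1 < v_2 < v_3 < v_4 < v_5 < v_6 < v_7 < v_8 < v_9. The simplices of K, each written with vertices in increasing order, are:

  0-simplices (10): [v_0], [v_1], [v_2], [v_3], [v_4], [v_5], [v_6], [v_7], [v_8], [v_9]
  1-simplices (10): [v_0,v_4], [v_0,v_8], [v_1,v_5], [v_2,v_8], [v_2,v_9], [v_3,v_8], [v_5,v_6], [v_5,v_7], [v_5,v_8], [v_5,v_9]

so the chain groups are C_0 ≅ Z^10, C_1 ≅ Z^10.

The boundary map ∂_1: C_1 → C_0 is given by ∂[p,q] = [q] − [p].
This gives a 10×10 integer matrix of rank 9; reducing to Smith normal form yields diagonal entries (1,1,1,1,1,1,1,1,1).

Reading off H_k = ker ∂_k / im ∂_{k+1}:

  H_0: rank C_0 − rank ∂_1 = 10 − 9 = 1, and the invariant factors of ∂_1 are all 1, so H_0 = Z.
  H_1: rank ker ∂_1 − rank ∂_2 = (10 − 9) − 0 = 1, and there is no ∂_2, so H_1 = Z.

As a check, the Euler characteristic is 10 − 10 = 0, which agrees with 1 − 1 = 0.

H_0 = Z,  H_1 = Z.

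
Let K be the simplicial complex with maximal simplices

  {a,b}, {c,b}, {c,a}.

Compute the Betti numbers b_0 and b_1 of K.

Fix the vertex order a < b < c and write every simplex with vertices in increasing order. Then dim K = 1 and the simplices of K are:

  0-simplices (3): a, b, c
  1-simplices (3): ab, ac, bc

so the chain groups are C_0 ≅ Z^3, C_1 ≅ Z^3.

The boundary map ∂_1: C_1 → C_0 is given by ∂[p,q] = [q] − [p]. For instance
  ∂bc = c − b.
The 3×3 boundary matrix has rank 2 and Smith normal form diag(1,1).

Reading off H_k = ker ∂_k / im ∂_{k+1}:

  H_0: rank C_0 − rank ∂_1 = 3 − 2 = 1, and the invariant factors of ∂_1 are all 1, so H_0 ≅ Z.
  H_1: rank ker ∂_1 − rank ∂_2 = (3 − 2) − 0 = 1, and there is no ∂_2, so H_1 ≅ Z.

As a check, the Euler characteristic is 3 − 3 = 0, which agrees with 1 − 1 = 0.
(K is a triangulation of the circle S^1.)

Hence the Betti numbers are b_0 = 1, b_1 = 1.

b_0 = 1, b_1 = 1.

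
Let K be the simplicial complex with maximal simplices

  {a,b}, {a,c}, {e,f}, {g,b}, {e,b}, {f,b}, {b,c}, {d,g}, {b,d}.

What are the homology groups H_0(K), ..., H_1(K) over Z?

H_0 ≅ Z,  H_1 ≅ Z^3.

K has 7 vertices, 9 edges.
rank ∂_0 = 0, rank ∂_1 = 6 ⇒ b_0 = 7 − 0 − 6 = 1; all invariant factors of ∂_1 are 1 so no torsion. So H_0 = Z.
rank ∂_1 = 6, rank ∂_2 = 0 ⇒ b_1 = 9 − 6 − 0 = 3. So H_1 = Z^3.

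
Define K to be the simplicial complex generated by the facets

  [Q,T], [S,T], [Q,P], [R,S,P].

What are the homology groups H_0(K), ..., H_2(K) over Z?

Take the total order P < Q < R < S < T on the vertex set. Then K (dimension 2) consists of the simplices:

  0-simplices (5): P, Q, R, S, T
  1-simplices (6): PQ, PR, PS, QT, RS, ST
  2-simplices (1): PRS

Hence C_0 ≅ Z^5, C_1 ≅ Z^6, C_2 ≅ Z^1.

The boundary map ∂_1: C_1 → C_0 is given by ∂[p,q] = [q] − [p]. For instance
  ∂QT = T − Q.
The resulting 5×6 matrix has rank 4, and its Smith normal form has invariant factors (1,1,1,1).

∂_2: C_2 → C_1 sends each 2-simplex [p,q,r] to [q,r] − [p,r] + [p,q]. For instance
  ∂PRS = RS − PS + PR.
The 6×1 boundary matrix has rank 1 and Smith normal form diag(1).

From H_k ≅ ker(∂_k) / im(∂_{k+1}) we obtain:

  H_0: rank C_0 − rank ∂_1 = 5 − 4 = 1, and the invariant factors of ∂_1 are all 1, so H_0 ≅ Z.
  H_1: rank ker ∂_1 − rank ∂_2 = (6 − 4) − 1 = 1, and the invariant factors of ∂_2 are all 1, so H_1 ≅ Z.
  H_2: rank ker ∂_2 − rank ∂_3 = (1 − 1) − 0 = 0, and there is no ∂_3, so H_2 ≅ 0.

H_0 ≅ Z,  H_1 ≅ Z,  H_2 = 0.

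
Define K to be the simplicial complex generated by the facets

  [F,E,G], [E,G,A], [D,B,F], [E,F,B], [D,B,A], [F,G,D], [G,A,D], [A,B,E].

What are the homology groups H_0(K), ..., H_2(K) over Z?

Fix the vertex order A < B < D < E < F < G and write every simplex with vertices in increasing order. Then dim K = 2 and the simplices of K are:

  0-simplices (6): A, B, D, E, F, G
  1-simplices (12): AB, AD, AE, AG, BD, BE, BF, DF, DG, EF, EG, FG
  2-simplices (8): ABD, ABE, ADG, AEG, BDF, BEF, DFG, EFG

so the chain groups are C_0 ≅ Z^6, C_1 ≅ Z^12, C_2 ≅ Z^8.

∂_1: C_1 → C_0 maps an edge to its endpoints' difference, ∂[p,q] = q − p.
This gives a 6×12 integer matrix of rank 5; reducing to Smith normal form yields diagonal entries (1,1,1,1,1).

∂_2: C_2 → C_1 sends each 2-simplex [p,q,r] to [q,r] − [p,r] + [p,q]. For instance
  ∂EFG = FG − EG + EF,
  ∂AEG = EG − AG + AE.
The 12×8 boundary matrix has rank 7 and Smith normal form diag(1,1,1,1,1,1,1).

Reading off H_k = ker ∂_k / im ∂_{k+1}:

  H_0: rank C_0 − rank ∂_1 = 6 − 5 = 1, and the invariant factors of ∂_1 are all 1, so H_0 ≅ Z.
  H_1: rank ker ∂_1 − rank ∂_2 = (12 − 5) − 7 = 0, and the invariant factors of ∂_2 are all 1, so H_1 ≅ 0.
  H_2: rank ker ∂_2 − rank ∂_3 = (8 − 7) − 0 = 1, and there is no ∂_3, so H_2 ≅ Z.

As a check, the Euler characteristic is 6 − 12 + 8 = 2, which agrees with 1 − 0 + 1 = 2.
(K is a triangulation of the 2-sphere S^2.)

H_0 ≅ Z,  H_1 = 0,  H_2 ≅ Z.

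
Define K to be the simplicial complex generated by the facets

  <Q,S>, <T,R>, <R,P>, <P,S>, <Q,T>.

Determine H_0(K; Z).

Order the vertices as P < Q < R < S < T. Listing each simplex with vertices in this order, K has dimension 1 with simplices:

  0-simplices (5): P, Q, R, S, T
  1-simplices (5): PR, PS, QS, QT, RT

giving chain groups C_0 ≅ Z^5, C_1 ≅ Z^5.

∂_1: C_1 → C_0 sends each edge [p,q] (with p < q) to q − p. For instance
  ∂RT = T − R.
This gives a 5×5 integer matrix of rank 4; reducing to Smith normal form yields diagonal entries (1,1,1,1).

Now H_k = ker ∂_k / im ∂_{k+1}, so:

  H_0: rank C_0 − rank ∂_1 = 5 − 4 = 1, and the invariant factors of ∂_1 are all 1, so H_0 ≅ Z.

H_0 ≅ Z.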